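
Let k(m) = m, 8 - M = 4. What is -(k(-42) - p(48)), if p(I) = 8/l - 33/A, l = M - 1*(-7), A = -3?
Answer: 591/11 ≈ 53.727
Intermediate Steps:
M = 4 (M = 8 - 1*4 = 8 - 4 = 4)
l = 11 (l = 4 - 1*(-7) = 4 + 7 = 11)
p(I) = 129/11 (p(I) = 8/11 - 33/(-3) = 8*(1/11) - 33*(-⅓) = 8/11 + 11 = 129/11)
-(k(-42) - p(48)) = -(-42 - 1*129/11) = -(-42 - 129/11) = -1*(-591/11) = 591/11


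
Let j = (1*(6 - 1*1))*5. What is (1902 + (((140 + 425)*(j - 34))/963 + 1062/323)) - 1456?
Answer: 15345345/34561 ≈ 444.01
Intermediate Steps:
j = 25 (j = (1*(6 - 1))*5 = (1*5)*5 = 5*5 = 25)
(1902 + (((140 + 425)*(j - 34))/963 + 1062/323)) - 1456 = (1902 + (((140 + 425)*(25 - 34))/963 + 1062/323)) - 1456 = (1902 + ((565*(-9))*(1/963) + 1062*(1/323))) - 1456 = (1902 + (-5085*1/963 + 1062/323)) - 1456 = (1902 + (-565/107 + 1062/323)) - 1456 = (1902 - 68861/34561) - 1456 = 65666161/34561 - 1456 = 15345345/34561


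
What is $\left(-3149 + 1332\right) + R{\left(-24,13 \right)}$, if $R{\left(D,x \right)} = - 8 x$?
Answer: $-1921$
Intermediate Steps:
$\left(-3149 + 1332\right) + R{\left(-24,13 \right)} = \left(-3149 + 1332\right) - 104 = -1817 - 104 = -1921$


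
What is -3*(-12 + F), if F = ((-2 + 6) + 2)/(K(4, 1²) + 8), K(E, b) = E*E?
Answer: 141/4 ≈ 35.250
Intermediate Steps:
K(E, b) = E²
F = ¼ (F = ((-2 + 6) + 2)/(4² + 8) = (4 + 2)/(16 + 8) = 6/24 = 6*(1/24) = ¼ ≈ 0.25000)
-3*(-12 + F) = -3*(-12 + ¼) = -3*(-47/4) = 141/4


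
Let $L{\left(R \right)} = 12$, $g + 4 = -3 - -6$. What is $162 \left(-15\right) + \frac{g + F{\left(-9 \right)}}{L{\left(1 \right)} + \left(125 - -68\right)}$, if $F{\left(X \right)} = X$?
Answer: $- \frac{99632}{41} \approx -2430.0$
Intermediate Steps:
$g = -1$ ($g = -4 - -3 = -4 + \left(-3 + 6\right) = -4 + 3 = -1$)
$162 \left(-15\right) + \frac{g + F{\left(-9 \right)}}{L{\left(1 \right)} + \left(125 - -68\right)} = 162 \left(-15\right) + \frac{-1 - 9}{12 + \left(125 - -68\right)} = -2430 - \frac{10}{12 + \left(125 + 68\right)} = -2430 - \frac{10}{12 + 193} = -2430 - \frac{10}{205} = -2430 - \frac{2}{41} = - \frac{99632}{41}$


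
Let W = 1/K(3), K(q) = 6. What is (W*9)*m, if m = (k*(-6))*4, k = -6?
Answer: 216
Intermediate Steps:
m = 144 (m = -6*(-6)*4 = 36*4 = 144)
W = ⅙ (W = 1/6 = ⅙ ≈ 0.16667)
(W*9)*m = ((⅙)*9)*144 = (3/2)*144 = 216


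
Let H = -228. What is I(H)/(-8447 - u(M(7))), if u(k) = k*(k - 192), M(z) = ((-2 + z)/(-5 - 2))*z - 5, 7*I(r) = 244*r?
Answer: 18544/24423 ≈ 0.75928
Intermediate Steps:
I(r) = 244*r/7 (I(r) = (244*r)/7 = 244*r/7)
M(z) = -5 + z*(2/7 - z/7) (M(z) = ((-2 + z)/(-7))*z - 5 = ((-2 + z)*(-⅐))*z - 5 = (2/7 - z/7)*z - 5 = z*(2/7 - z/7) - 5 = -5 + z*(2/7 - z/7))
u(k) = k*(-192 + k)
I(H)/(-8447 - u(M(7))) = ((244/7)*(-228))/(-8447 - (-5 - ⅐*7² + (2/7)*7)*(-192 + (-5 - ⅐*7² + (2/7)*7))) = -55632/(7*(-8447 - (-5 - ⅐*49 + 2)*(-192 + (-5 - ⅐*49 + 2)))) = -55632/(7*(-8447 - (-5 - 7 + 2)*(-192 + (-5 - 7 + 2)))) = -55632/(7*(-8447 - (-10)*(-192 - 10))) = -55632/(7*(-8447 - (-10)*(-202))) = -55632/(7*(-8447 - 1*2020)) = -55632/(7*(-8447 - 2020)) = -55632/7/(-10467) = -55632/7*(-1/10467) = 18544/24423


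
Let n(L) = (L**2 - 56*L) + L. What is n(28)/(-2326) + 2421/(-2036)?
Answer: -2046015/2367868 ≈ -0.86407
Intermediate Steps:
n(L) = L**2 - 55*L
n(28)/(-2326) + 2421/(-2036) = (28*(-55 + 28))/(-2326) + 2421/(-2036) = (28*(-27))*(-1/2326) + 2421*(-1/2036) = -756*(-1/2326) - 2421/2036 = 378/1163 - 2421/2036 = -2046015/2367868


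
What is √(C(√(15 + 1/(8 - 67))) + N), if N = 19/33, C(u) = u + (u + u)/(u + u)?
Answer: √(5973396 + 128502*√13039)/1947 ≈ 2.3338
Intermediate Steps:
C(u) = 1 + u (C(u) = u + (2*u)/((2*u)) = u + (2*u)*(1/(2*u)) = u + 1 = 1 + u)
N = 19/33 (N = 19*(1/33) = 19/33 ≈ 0.57576)
√(C(√(15 + 1/(8 - 67))) + N) = √((1 + √(15 + 1/(8 - 67))) + 19/33) = √((1 + √(15 + 1/(-59))) + 19/33) = √((1 + √(15 - 1/59)) + 19/33) = √((1 + √(884/59)) + 19/33) = √((1 + 2*√13039/59) + 19/33) = √(52/33 + 2*√13039/59)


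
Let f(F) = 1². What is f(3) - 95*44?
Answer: -4179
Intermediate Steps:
f(F) = 1
f(3) - 95*44 = 1 - 95*44 = 1 - 4180 = -4179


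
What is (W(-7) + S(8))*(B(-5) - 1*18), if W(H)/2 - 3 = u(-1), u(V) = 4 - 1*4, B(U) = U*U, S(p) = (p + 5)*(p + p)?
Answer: 1498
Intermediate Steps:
S(p) = 2*p*(5 + p) (S(p) = (5 + p)*(2*p) = 2*p*(5 + p))
B(U) = U**2
u(V) = 0 (u(V) = 4 - 4 = 0)
W(H) = 6 (W(H) = 6 + 2*0 = 6 + 0 = 6)
(W(-7) + S(8))*(B(-5) - 1*18) = (6 + 2*8*(5 + 8))*((-5)**2 - 1*18) = (6 + 2*8*13)*(25 - 18) = (6 + 208)*7 = 214*7 = 1498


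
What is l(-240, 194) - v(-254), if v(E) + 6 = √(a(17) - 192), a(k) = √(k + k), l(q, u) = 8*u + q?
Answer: 1318 - √(-192 + √34) ≈ 1318.0 - 13.644*I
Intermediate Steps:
l(q, u) = q + 8*u
a(k) = √2*√k (a(k) = √(2*k) = √2*√k)
v(E) = -6 + √(-192 + √34) (v(E) = -6 + √(√2*√17 - 192) = -6 + √(√34 - 192) = -6 + √(-192 + √34))
l(-240, 194) - v(-254) = (-240 + 8*194) - (-6 + I*√(192 - √34)) = (-240 + 1552) + (6 - I*√(192 - √34)) = 1312 + (6 - I*√(192 - √34)) = 1318 - I*√(192 - √34)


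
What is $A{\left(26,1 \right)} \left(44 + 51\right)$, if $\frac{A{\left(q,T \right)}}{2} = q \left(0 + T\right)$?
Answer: $4940$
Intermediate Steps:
$A{\left(q,T \right)} = 2 T q$ ($A{\left(q,T \right)} = 2 q \left(0 + T\right) = 2 q T = 2 T q$)
$A{\left(26,1 \right)} \left(44 + 51\right) = 2 \cdot 1 \cdot 26 \left(44 + 51\right) = 52 \cdot 95 = 4940$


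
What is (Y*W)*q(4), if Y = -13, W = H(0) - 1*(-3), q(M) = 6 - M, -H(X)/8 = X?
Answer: -78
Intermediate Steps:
H(X) = -8*X
W = 3 (W = -8*0 - 1*(-3) = 0 + 3 = 3)
(Y*W)*q(4) = (-13*3)*(6 - 1*4) = -39*(6 - 4) = -39*2 = -78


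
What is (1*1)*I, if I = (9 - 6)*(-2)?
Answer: -6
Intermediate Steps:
I = -6 (I = 3*(-2) = -6)
(1*1)*I = (1*1)*(-6) = 1*(-6) = -6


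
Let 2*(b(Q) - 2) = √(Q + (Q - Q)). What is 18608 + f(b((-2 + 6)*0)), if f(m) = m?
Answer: 18610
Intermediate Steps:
b(Q) = 2 + √Q/2 (b(Q) = 2 + √(Q + (Q - Q))/2 = 2 + √(Q + 0)/2 = 2 + √Q/2)
18608 + f(b((-2 + 6)*0)) = 18608 + (2 + √((-2 + 6)*0)/2) = 18608 + (2 + √(4*0)/2) = 18608 + (2 + √0/2) = 18608 + (2 + (½)*0) = 18608 + (2 + 0) = 18608 + 2 = 18610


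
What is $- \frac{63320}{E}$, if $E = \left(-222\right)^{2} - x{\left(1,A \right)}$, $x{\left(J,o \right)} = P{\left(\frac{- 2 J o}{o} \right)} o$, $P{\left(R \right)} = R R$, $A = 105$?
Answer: $- \frac{7915}{6108} \approx -1.2958$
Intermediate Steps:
$P{\left(R \right)} = R^{2}$
$x{\left(J,o \right)} = 4 o J^{2}$ ($x{\left(J,o \right)} = \left(\frac{- 2 J o}{o}\right)^{2} o = \left(\frac{\left(-2\right) J o}{o}\right)^{2} o = \left(- 2 J\right)^{2} o = 4 J^{2} o = 4 o J^{2}$)
$E = 48864$ ($E = \left(-222\right)^{2} - 4 \cdot 105 \cdot 1^{2} = 49284 - 4 \cdot 105 \cdot 1 = 49284 - 420 = 48864$)
$- \frac{63320}{E} = - \frac{63320}{48864} = \left(-63320\right) \frac{1}{48864} = - \frac{7915}{6108}$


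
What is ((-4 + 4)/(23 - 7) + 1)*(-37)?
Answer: -37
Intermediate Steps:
((-4 + 4)/(23 - 7) + 1)*(-37) = (0/16 + 1)*(-37) = (0*(1/16) + 1)*(-37) = (0 + 1)*(-37) = 1*(-37) = -37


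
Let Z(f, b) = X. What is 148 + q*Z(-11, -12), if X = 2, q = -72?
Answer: 4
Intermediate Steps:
Z(f, b) = 2
148 + q*Z(-11, -12) = 148 - 72*2 = 148 - 144 = 4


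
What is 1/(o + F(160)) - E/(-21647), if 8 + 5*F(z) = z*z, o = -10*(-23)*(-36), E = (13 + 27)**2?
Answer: 25184565/342195776 ≈ 0.073597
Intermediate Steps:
E = 1600 (E = 40**2 = 1600)
o = -8280 (o = 230*(-36) = -8280)
F(z) = -8/5 + z**2/5 (F(z) = -8/5 + (z*z)/5 = -8/5 + z**2/5)
1/(o + F(160)) - E/(-21647) = 1/(-8280 + (-8/5 + (1/5)*160**2)) - 1600/(-21647) = 1/(-8280 + (-8/5 + (1/5)*25600)) - 1600*(-1)/21647 = 1/(-8280 + (-8/5 + 5120)) - 1*(-1600/21647) = 1/(-8280 + 25592/5) + 1600/21647 = 1/(-15808/5) + 1600/21647 = -5/15808 + 1600/21647 = 25184565/342195776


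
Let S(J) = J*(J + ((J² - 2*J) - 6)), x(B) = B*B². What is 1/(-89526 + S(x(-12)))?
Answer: -1/5162845494 ≈ -1.9369e-10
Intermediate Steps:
x(B) = B³
S(J) = J*(-6 + J² - J) (S(J) = J*(J + (-6 + J² - 2*J)) = J*(-6 + J² - J))
1/(-89526 + S(x(-12))) = 1/(-89526 + (-12)³*(-6 + ((-12)³)² - 1*(-12)³)) = 1/(-89526 - 1728*(-6 + (-1728)² - 1*(-1728))) = 1/(-89526 - 1728*(-6 + 2985984 + 1728)) = 1/(-89526 - 1728*2987706) = 1/(-89526 - 5162755968) = 1/(-5162845494) = -1/5162845494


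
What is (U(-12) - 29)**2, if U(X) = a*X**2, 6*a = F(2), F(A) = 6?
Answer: 13225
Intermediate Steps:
a = 1 (a = (1/6)*6 = 1)
U(X) = X**2 (U(X) = 1*X**2 = X**2)
(U(-12) - 29)**2 = ((-12)**2 - 29)**2 = (144 - 29)**2 = 115**2 = 13225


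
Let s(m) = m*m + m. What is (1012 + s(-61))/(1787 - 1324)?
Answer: 4672/463 ≈ 10.091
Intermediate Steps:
s(m) = m + m² (s(m) = m² + m = m + m²)
(1012 + s(-61))/(1787 - 1324) = (1012 - 61*(1 - 61))/(1787 - 1324) = (1012 - 61*(-60))/463 = (1012 + 3660)*(1/463) = 4672*(1/463) = 4672/463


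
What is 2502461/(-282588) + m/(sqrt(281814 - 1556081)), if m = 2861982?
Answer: -2502461/282588 - 2861982*I*sqrt(1274267)/1274267 ≈ -8.8555 - 2535.3*I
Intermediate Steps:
2502461/(-282588) + m/(sqrt(281814 - 1556081)) = 2502461/(-282588) + 2861982/(sqrt(281814 - 1556081)) = 2502461*(-1/282588) + 2861982/(sqrt(-1274267)) = -2502461/282588 + 2861982/((I*sqrt(1274267))) = -2502461/282588 + 2861982*(-I*sqrt(1274267)/1274267) = -2502461/282588 - 2861982*I*sqrt(1274267)/1274267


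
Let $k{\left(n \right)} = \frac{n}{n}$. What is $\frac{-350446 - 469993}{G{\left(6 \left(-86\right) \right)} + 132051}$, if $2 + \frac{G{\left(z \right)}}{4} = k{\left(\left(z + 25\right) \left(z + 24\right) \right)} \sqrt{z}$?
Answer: $- \frac{108333226877}{17435362105} + \frac{6563512 i \sqrt{129}}{17435362105} \approx -6.2134 + 0.0042756 i$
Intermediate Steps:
$k{\left(n \right)} = 1$
$G{\left(z \right)} = -8 + 4 \sqrt{z}$ ($G{\left(z \right)} = -8 + 4 \cdot 1 \sqrt{z} = -8 + 4 \sqrt{z}$)
$\frac{-350446 - 469993}{G{\left(6 \left(-86\right) \right)} + 132051} = \frac{-350446 - 469993}{\left(-8 + 4 \sqrt{6 \left(-86\right)}\right) + 132051} = - \frac{820439}{\left(-8 + 4 \sqrt{-516}\right) + 132051} = - \frac{820439}{\left(-8 + 4 \cdot 2 i \sqrt{129}\right) + 132051} = - \frac{820439}{\left(-8 + 8 i \sqrt{129}\right) + 132051} = - \frac{820439}{132043 + 8 i \sqrt{129}}$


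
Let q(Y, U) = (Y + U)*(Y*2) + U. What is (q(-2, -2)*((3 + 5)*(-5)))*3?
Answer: -1680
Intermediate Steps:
q(Y, U) = U + 2*Y*(U + Y) (q(Y, U) = (U + Y)*(2*Y) + U = 2*Y*(U + Y) + U = U + 2*Y*(U + Y))
(q(-2, -2)*((3 + 5)*(-5)))*3 = ((-2 + 2*(-2)² + 2*(-2)*(-2))*((3 + 5)*(-5)))*3 = ((-2 + 2*4 + 8)*(8*(-5)))*3 = ((-2 + 8 + 8)*(-40))*3 = (14*(-40))*3 = -560*3 = -1680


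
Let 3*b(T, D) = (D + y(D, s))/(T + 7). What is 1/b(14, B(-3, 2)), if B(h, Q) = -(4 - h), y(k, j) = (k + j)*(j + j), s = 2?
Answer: -7/3 ≈ -2.3333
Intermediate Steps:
y(k, j) = 2*j*(j + k) (y(k, j) = (j + k)*(2*j) = 2*j*(j + k))
B(h, Q) = -4 + h
b(T, D) = (8 + 5*D)/(3*(7 + T)) (b(T, D) = ((D + 2*2*(2 + D))/(T + 7))/3 = ((D + (8 + 4*D))/(7 + T))/3 = ((8 + 5*D)/(7 + T))/3 = (8 + 5*D)/(3*(7 + T)))
1/b(14, B(-3, 2)) = 1/((8 + 5*(-4 - 3))/(3*(7 + 14))) = 1/((1/3)*(8 + 5*(-7))/21) = 1/((1/3)*(1/21)*(8 - 35)) = 1/((1/3)*(1/21)*(-27)) = 1/(-3/7) = -7/3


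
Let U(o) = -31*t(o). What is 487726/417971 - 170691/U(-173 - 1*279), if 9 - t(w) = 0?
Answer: 23826654505/38871303 ≈ 612.96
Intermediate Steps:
t(w) = 9 (t(w) = 9 - 1*0 = 9 + 0 = 9)
U(o) = -279 (U(o) = -31*9 = -279)
487726/417971 - 170691/U(-173 - 1*279) = 487726/417971 - 170691/(-279) = 487726*(1/417971) - 170691*(-1/279) = 487726/417971 + 56897/93 = 23826654505/38871303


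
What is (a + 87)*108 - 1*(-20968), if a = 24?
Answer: 32956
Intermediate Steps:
(a + 87)*108 - 1*(-20968) = (24 + 87)*108 - 1*(-20968) = 111*108 + 20968 = 11988 + 20968 = 32956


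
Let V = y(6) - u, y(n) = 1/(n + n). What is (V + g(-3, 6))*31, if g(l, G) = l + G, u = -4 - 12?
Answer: 7099/12 ≈ 591.58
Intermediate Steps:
y(n) = 1/(2*n)
u = -16
V = 193/12 (V = (½)/6 - 1*(-16) = (½)*(⅙) + 16 = 1/12 + 16 = 193/12 ≈ 16.083)
g(l, G) = G + l
(V + g(-3, 6))*31 = (193/12 + (6 - 3))*31 = (193/12 + 3)*31 = (229/12)*31 = 7099/12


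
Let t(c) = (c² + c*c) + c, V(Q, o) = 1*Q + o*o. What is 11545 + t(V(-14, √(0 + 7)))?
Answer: 11636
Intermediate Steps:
V(Q, o) = Q + o²
t(c) = c + 2*c² (t(c) = (c² + c²) + c = 2*c² + c = c + 2*c²)
11545 + t(V(-14, √(0 + 7))) = 11545 + (-14 + (√(0 + 7))²)*(1 + 2*(-14 + (√(0 + 7))²)) = 11545 + (-14 + (√7)²)*(1 + 2*(-14 + (√7)²)) = 11545 + (-14 + 7)*(1 + 2*(-14 + 7)) = 11545 - 7*(1 + 2*(-7)) = 11545 - 7*(1 - 14) = 11545 - 7*(-13) = 11545 + 91 = 11636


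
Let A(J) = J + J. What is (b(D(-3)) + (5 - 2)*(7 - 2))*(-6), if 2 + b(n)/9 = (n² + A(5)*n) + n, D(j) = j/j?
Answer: -630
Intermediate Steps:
A(J) = 2*J
D(j) = 1
b(n) = -18 + 9*n² + 99*n (b(n) = -18 + 9*((n² + (2*5)*n) + n) = -18 + 9*((n² + 10*n) + n) = -18 + 9*(n² + 11*n) = -18 + (9*n² + 99*n) = -18 + 9*n² + 99*n)
(b(D(-3)) + (5 - 2)*(7 - 2))*(-6) = ((-18 + 9*1² + 99*1) + (5 - 2)*(7 - 2))*(-6) = ((-18 + 9*1 + 99) + 3*5)*(-6) = ((-18 + 9 + 99) + 15)*(-6) = (90 + 15)*(-6) = 105*(-6) = -630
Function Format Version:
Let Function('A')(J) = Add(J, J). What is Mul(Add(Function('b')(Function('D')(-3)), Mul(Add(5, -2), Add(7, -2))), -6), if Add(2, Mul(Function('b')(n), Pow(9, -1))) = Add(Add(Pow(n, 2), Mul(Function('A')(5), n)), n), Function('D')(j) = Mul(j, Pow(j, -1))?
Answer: -630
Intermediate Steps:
Function('A')(J) = Mul(2, J)
Function('D')(j) = 1
Function('b')(n) = Add(-18, Mul(9, Pow(n, 2)), Mul(99, n)) (Function('b')(n) = Add(-18, Mul(9, Add(Add(Pow(n, 2), Mul(Mul(2, 5), n)), n))) = Add(-18, Mul(9, Add(Add(Pow(n, 2), Mul(10, n)), n))) = Add(-18, Mul(9, Add(Pow(n, 2), Mul(11, n)))) = Add(-18, Add(Mul(9, Pow(n, 2)), Mul(99, n))) = Add(-18, Mul(9, Pow(n, 2)), Mul(99, n)))
Mul(Add(Function('b')(Function('D')(-3)), Mul(Add(5, -2), Add(7, -2))), -6) = Mul(Add(Add(-18, Mul(9, Pow(1, 2)), Mul(99, 1)), Mul(Add(5, -2), Add(7, -2))), -6) = Mul(Add(Add(-18, Mul(9, 1), 99), Mul(3, 5)), -6) = Mul(Add(Add(-18, 9, 99), 15), -6) = Mul(Add(90, 15), -6) = Mul(105, -6) = -630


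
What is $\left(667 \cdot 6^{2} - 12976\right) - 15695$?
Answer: $-4659$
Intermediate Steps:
$\left(667 \cdot 6^{2} - 12976\right) - 15695 = \left(667 \cdot 36 - 12976\right) - 15695 = \left(24012 - 12976\right) - 15695 = 11036 - 15695 = -4659$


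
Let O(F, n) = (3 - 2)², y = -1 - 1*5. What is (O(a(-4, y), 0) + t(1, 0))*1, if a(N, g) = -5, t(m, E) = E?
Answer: 1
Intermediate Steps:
y = -6 (y = -1 - 5 = -6)
O(F, n) = 1 (O(F, n) = 1² = 1)
(O(a(-4, y), 0) + t(1, 0))*1 = (1 + 0)*1 = 1*1 = 1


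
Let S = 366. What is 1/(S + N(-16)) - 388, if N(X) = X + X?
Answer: -129591/334 ≈ -388.00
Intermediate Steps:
N(X) = 2*X
1/(S + N(-16)) - 388 = 1/(366 + 2*(-16)) - 388 = 1/(366 - 32) - 388 = 1/334 - 388 = -129591/334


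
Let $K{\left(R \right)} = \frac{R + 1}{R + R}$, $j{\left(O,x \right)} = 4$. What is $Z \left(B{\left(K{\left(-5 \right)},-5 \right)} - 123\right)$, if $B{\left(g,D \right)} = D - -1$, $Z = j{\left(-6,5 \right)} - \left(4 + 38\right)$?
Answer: $4826$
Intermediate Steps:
$K{\left(R \right)} = \frac{1 + R}{2 R}$
$Z = -38$ ($Z = 4 - \left(4 + 38\right) = 4 - 42 = -38$)
$B{\left(g,D \right)} = 1 + D$ ($B{\left(g,D \right)} = D + 1 = 1 + D$)
$Z \left(B{\left(K{\left(-5 \right)},-5 \right)} - 123\right) = - 38 \left(\left(1 - 5\right) - 123\right) = - 38 \left(-4 - 123\right) = \left(-38\right) \left(-127\right) = 4826$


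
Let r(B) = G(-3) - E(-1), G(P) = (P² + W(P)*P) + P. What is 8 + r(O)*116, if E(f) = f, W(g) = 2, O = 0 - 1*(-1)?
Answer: 124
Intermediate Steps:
O = 1 (O = 0 + 1 = 1)
G(P) = P² + 3*P (G(P) = (P² + 2*P) + P = P² + 3*P)
r(B) = 1 (r(B) = -3*(3 - 3) - 1*(-1) = -3*0 + 1 = 0 + 1 = 1)
8 + r(O)*116 = 8 + 1*116 = 8 + 116 = 124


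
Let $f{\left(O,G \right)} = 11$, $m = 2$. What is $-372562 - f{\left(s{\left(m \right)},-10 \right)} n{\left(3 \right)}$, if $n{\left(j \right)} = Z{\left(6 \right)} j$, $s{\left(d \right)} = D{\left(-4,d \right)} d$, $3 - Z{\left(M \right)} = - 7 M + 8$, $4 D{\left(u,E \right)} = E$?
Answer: $-373783$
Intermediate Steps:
$D{\left(u,E \right)} = \frac{E}{4}$
$Z{\left(M \right)} = -5 + 7 M$ ($Z{\left(M \right)} = 3 - \left(- 7 M + 8\right) = 3 - \left(8 - 7 M\right) = 3 + \left(-8 + 7 M\right) = -5 + 7 M$)
$s{\left(d \right)} = \frac{d^{2}}{4}$ ($s{\left(d \right)} = \frac{d}{4} d = \frac{d^{2}}{4}$)
$n{\left(j \right)} = 37 j$ ($n{\left(j \right)} = \left(-5 + 7 \cdot 6\right) j = \left(-5 + 42\right) j = 37 j$)
$-372562 - f{\left(s{\left(m \right)},-10 \right)} n{\left(3 \right)} = -372562 - 11 \cdot 37 \cdot 3 = -372562 - 11 \cdot 111 = -372562 - 1221 = -373783$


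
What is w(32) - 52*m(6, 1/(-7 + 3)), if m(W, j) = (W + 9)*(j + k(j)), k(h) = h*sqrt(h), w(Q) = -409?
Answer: -214 + 195*I/2 ≈ -214.0 + 97.5*I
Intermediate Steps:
k(h) = h**(3/2)
m(W, j) = (9 + W)*(j + j**(3/2)) (m(W, j) = (W + 9)*(j + j**(3/2)) = (9 + W)*(j + j**(3/2)))
w(32) - 52*m(6, 1/(-7 + 3)) = -409 - 52*(9/(-7 + 3) + 9*(1/(-7 + 3))**(3/2) + 6/(-7 + 3) + 6*(1/(-7 + 3))**(3/2)) = -409 - 52*(9/(-4) + 9*(1/(-4))**(3/2) + 6/(-4) + 6*(1/(-4))**(3/2)) = -409 - 52*(9*(-1/4) + 9*(-1/4)**(3/2) + 6*(-1/4) + 6*(-1/4)**(3/2)) = -409 - 52*(-9/4 + 9*(-I/8) - 3/2 + 6*(-I/8)) = -409 - 52*(-9/4 - 9*I/8 - 3/2 - 3*I/4) = -409 - 52*(-15/4 - 15*I/8) = -409 + (195 + 195*I/2) = -214 + 195*I/2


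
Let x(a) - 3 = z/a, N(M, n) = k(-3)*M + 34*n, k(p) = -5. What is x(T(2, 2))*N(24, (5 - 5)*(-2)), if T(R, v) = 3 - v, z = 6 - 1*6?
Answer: -360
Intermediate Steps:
z = 0 (z = 6 - 6 = 0)
N(M, n) = -5*M + 34*n
x(a) = 3 (x(a) = 3 + 0/a = 3 + 0 = 3)
x(T(2, 2))*N(24, (5 - 5)*(-2)) = 3*(-5*24 + 34*((5 - 5)*(-2))) = 3*(-120 + 34*(0*(-2))) = 3*(-120 + 34*0) = 3*(-120 + 0) = 3*(-120) = -360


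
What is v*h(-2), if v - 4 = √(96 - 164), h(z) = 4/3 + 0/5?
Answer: 16/3 + 8*I*√17/3 ≈ 5.3333 + 10.995*I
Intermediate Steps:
h(z) = 4/3 (h(z) = 4*(⅓) + 0*(⅕) = 4/3 + 0 = 4/3)
v = 4 + 2*I*√17 (v = 4 + √(96 - 164) = 4 + √(-68) = 4 + 2*I*√17 ≈ 4.0 + 8.2462*I)
v*h(-2) = (4 + 2*I*√17)*(4/3) = 16/3 + 8*I*√17/3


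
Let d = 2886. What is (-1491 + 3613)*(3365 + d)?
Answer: 13264622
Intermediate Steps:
(-1491 + 3613)*(3365 + d) = (-1491 + 3613)*(3365 + 2886) = 2122*6251 = 13264622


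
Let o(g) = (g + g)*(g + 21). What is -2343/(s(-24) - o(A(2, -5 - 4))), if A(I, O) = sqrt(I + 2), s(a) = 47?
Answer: 781/15 ≈ 52.067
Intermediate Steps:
A(I, O) = sqrt(2 + I)
o(g) = 2*g*(21 + g) (o(g) = (2*g)*(21 + g) = 2*g*(21 + g))
-2343/(s(-24) - o(A(2, -5 - 4))) = -2343/(47 - 2*sqrt(2 + 2)*(21 + sqrt(2 + 2))) = -2343/(47 - 2*sqrt(4)*(21 + sqrt(4))) = -2343/(47 - 2*2*(21 + 2)) = -2343/(47 - 2*2*23) = -2343/(47 - 1*92) = -2343/(47 - 92) = -2343/(-45) = -2343*(-1/45) = 781/15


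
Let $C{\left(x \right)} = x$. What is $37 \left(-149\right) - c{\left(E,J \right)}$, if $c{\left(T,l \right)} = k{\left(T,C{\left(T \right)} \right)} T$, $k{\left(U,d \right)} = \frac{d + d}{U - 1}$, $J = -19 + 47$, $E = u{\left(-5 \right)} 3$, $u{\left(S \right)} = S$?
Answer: $- \frac{43879}{8} \approx -5484.9$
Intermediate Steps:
$E = -15$ ($E = \left(-5\right) 3 = -15$)
$J = 28$
$k{\left(U,d \right)} = \frac{2 d}{-1 + U}$
$c{\left(T,l \right)} = \frac{2 T^{2}}{-1 + T}$ ($c{\left(T,l \right)} = \frac{2 T}{-1 + T} T = \frac{2 T^{2}}{-1 + T}$)
$37 \left(-149\right) - c{\left(E,J \right)} = 37 \left(-149\right) - \frac{2 \left(-15\right)^{2}}{-1 - 15} = -5513 - 2 \cdot 225 \frac{1}{-16} = -5513 - 2 \cdot 225 \left(- \frac{1}{16}\right) = -5513 - - \frac{225}{8} = -5513 + \frac{225}{8} = - \frac{43879}{8}$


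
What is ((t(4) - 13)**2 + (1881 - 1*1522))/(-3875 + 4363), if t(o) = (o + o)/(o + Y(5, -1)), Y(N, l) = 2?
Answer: 557/549 ≈ 1.0146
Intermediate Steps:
t(o) = 2*o/(2 + o) (t(o) = (o + o)/(o + 2) = (2*o)/(2 + o) = 2*o/(2 + o))
((t(4) - 13)**2 + (1881 - 1*1522))/(-3875 + 4363) = ((2*4/(2 + 4) - 13)**2 + (1881 - 1*1522))/(-3875 + 4363) = ((2*4/6 - 13)**2 + (1881 - 1522))/488 = ((2*4*(1/6) - 13)**2 + 359)*(1/488) = ((4/3 - 13)**2 + 359)*(1/488) = ((-35/3)**2 + 359)*(1/488) = (1225/9 + 359)*(1/488) = (4456/9)*(1/488) = 557/549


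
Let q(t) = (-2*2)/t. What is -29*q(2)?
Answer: 58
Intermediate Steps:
q(t) = -4/t
-29*q(2) = -29*(-4/2) = -29*(-4*½) = -29*(-2) = -1*(-58) = 58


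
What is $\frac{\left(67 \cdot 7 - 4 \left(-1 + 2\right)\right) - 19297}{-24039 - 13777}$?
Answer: $\frac{2354}{4727} \approx 0.49799$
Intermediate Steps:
$\frac{\left(67 \cdot 7 - 4 \left(-1 + 2\right)\right) - 19297}{-24039 - 13777} = \frac{\left(469 - 4\right) - 19297}{-37816} = \left(\left(469 - 4\right) - 19297\right) \left(- \frac{1}{37816}\right) = \left(465 - 19297\right) \left(- \frac{1}{37816}\right) = \left(-18832\right) \left(- \frac{1}{37816}\right) = \frac{2354}{4727}$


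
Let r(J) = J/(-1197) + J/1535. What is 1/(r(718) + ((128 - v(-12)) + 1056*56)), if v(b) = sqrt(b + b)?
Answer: 50019006562754355/2964319818657169336954 + 3376020386025*I*sqrt(6)/5928639637314338673908 ≈ 1.6874e-5 + 1.3948e-9*I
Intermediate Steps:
r(J) = -338*J/1837395 (r(J) = J*(-1/1197) + J*(1/1535) = -J/1197 + J/1535 = -338*J/1837395)
v(b) = sqrt(2)*sqrt(b) (v(b) = sqrt(2*b) = sqrt(2)*sqrt(b))
1/(r(718) + ((128 - v(-12)) + 1056*56)) = 1/(-338/1837395*718 + ((128 - sqrt(2)*sqrt(-12)) + 1056*56)) = 1/(-242684/1837395 + ((128 - sqrt(2)*2*I*sqrt(3)) + 59136)) = 1/(-242684/1837395 + ((128 - 2*I*sqrt(6)) + 59136)) = 1/(-242684/1837395 + (59264 - 2*I*sqrt(6))) = 1/(108891134596/1837395 - 2*I*sqrt(6))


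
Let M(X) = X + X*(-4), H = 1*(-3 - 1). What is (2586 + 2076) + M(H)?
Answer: 4674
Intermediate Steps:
H = -4 (H = 1*(-4) = -4)
M(X) = -3*X (M(X) = X - 4*X = -3*X)
(2586 + 2076) + M(H) = (2586 + 2076) - 3*(-4) = 4662 + 12 = 4674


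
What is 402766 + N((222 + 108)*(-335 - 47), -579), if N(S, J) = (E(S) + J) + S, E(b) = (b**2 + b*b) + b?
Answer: 31782397267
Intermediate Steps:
E(b) = b + 2*b**2 (E(b) = (b**2 + b**2) + b = 2*b**2 + b = b + 2*b**2)
N(S, J) = J + S + S*(1 + 2*S) (N(S, J) = (S*(1 + 2*S) + J) + S = (J + S*(1 + 2*S)) + S = J + S + S*(1 + 2*S))
402766 + N((222 + 108)*(-335 - 47), -579) = 402766 + (-579 + (222 + 108)*(-335 - 47) + ((222 + 108)*(-335 - 47))*(1 + 2*((222 + 108)*(-335 - 47)))) = 402766 + (-579 + 330*(-382) + (330*(-382))*(1 + 2*(330*(-382)))) = 402766 + (-579 - 126060 - 126060*(1 + 2*(-126060))) = 402766 + (-579 - 126060 - 126060*(1 - 252120)) = 402766 + (-579 - 126060 - 126060*(-252119)) = 402766 + (-579 - 126060 + 31782121140) = 402766 + 31781994501 = 31782397267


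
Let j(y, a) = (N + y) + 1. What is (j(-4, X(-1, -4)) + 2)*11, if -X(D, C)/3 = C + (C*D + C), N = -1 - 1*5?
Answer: -77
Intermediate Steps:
N = -6 (N = -1 - 5 = -6)
X(D, C) = -6*C - 3*C*D (X(D, C) = -3*(C + (C*D + C)) = -3*(C + (C + C*D)) = -3*(2*C + C*D) = -6*C - 3*C*D)
j(y, a) = -5 + y (j(y, a) = (-6 + y) + 1 = -5 + y)
(j(-4, X(-1, -4)) + 2)*11 = ((-5 - 4) + 2)*11 = (-9 + 2)*11 = -7*11 = -77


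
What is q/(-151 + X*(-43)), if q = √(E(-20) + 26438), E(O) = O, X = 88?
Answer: -√26418/3935 ≈ -0.041305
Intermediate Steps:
q = √26418 (q = √(-20 + 26438) = √26418 ≈ 162.54)
q/(-151 + X*(-43)) = √26418/(-151 + 88*(-43)) = √26418/(-151 - 3784) = √26418/(-3935) = √26418*(-1/3935) = -√26418/3935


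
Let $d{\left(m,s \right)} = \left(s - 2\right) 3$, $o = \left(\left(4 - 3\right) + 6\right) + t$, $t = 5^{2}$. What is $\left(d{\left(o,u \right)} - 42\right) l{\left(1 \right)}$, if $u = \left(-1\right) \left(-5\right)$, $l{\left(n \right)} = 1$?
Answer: $-33$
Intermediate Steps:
$u = 5$
$t = 25$
$o = 32$ ($o = \left(\left(4 - 3\right) + 6\right) + 25 = \left(1 + 6\right) + 25 = 7 + 25 = 32$)
$d{\left(m,s \right)} = -6 + 3 s$ ($d{\left(m,s \right)} = \left(-2 + s\right) 3 = -6 + 3 s$)
$\left(d{\left(o,u \right)} - 42\right) l{\left(1 \right)} = \left(\left(-6 + 3 \cdot 5\right) - 42\right) 1 = \left(\left(-6 + 15\right) - 42\right) 1 = \left(9 - 42\right) 1 = \left(-33\right) 1 = -33$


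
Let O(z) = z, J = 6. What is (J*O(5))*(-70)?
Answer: -2100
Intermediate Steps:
(J*O(5))*(-70) = (6*5)*(-70) = 30*(-70) = -2100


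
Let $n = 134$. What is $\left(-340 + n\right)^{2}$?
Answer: $42436$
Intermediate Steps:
$\left(-340 + n\right)^{2} = \left(-340 + 134\right)^{2} = \left(-206\right)^{2} = 42436$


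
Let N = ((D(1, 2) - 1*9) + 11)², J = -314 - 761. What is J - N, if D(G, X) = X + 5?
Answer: -1156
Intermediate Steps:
D(G, X) = 5 + X
J = -1075
N = 81 (N = (((5 + 2) - 1*9) + 11)² = ((7 - 9) + 11)² = (-2 + 11)² = 9² = 81)
J - N = -1075 - 1*81 = -1075 - 81 = -1156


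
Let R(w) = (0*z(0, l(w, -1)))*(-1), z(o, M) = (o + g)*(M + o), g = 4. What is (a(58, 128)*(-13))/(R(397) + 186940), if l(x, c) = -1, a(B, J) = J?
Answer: -32/3595 ≈ -0.0089013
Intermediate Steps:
z(o, M) = (4 + o)*(M + o) (z(o, M) = (o + 4)*(M + o) = (4 + o)*(M + o))
R(w) = 0 (R(w) = (0*(0² + 4*(-1) + 4*0 - 1*0))*(-1) = (0*(0 - 4 + 0 + 0))*(-1) = (0*(-4))*(-1) = 0*(-1) = 0)
(a(58, 128)*(-13))/(R(397) + 186940) = (128*(-13))/(0 + 186940) = -1664/186940 = -1664*1/186940 = -32/3595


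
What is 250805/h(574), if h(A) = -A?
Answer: -250805/574 ≈ -436.94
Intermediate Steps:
250805/h(574) = 250805/((-1*574)) = 250805/(-574) = 250805*(-1/574) = -250805/574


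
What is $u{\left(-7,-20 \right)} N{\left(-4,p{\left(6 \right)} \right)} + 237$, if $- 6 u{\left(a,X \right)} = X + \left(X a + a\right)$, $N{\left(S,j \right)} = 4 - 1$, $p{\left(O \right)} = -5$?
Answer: $\frac{361}{2} \approx 180.5$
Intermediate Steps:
$N{\left(S,j \right)} = 3$ ($N{\left(S,j \right)} = 4 - 1 = 3$)
$u{\left(a,X \right)} = - \frac{X}{6} - \frac{a}{6} - \frac{X a}{6}$ ($u{\left(a,X \right)} = - \frac{X + \left(X a + a\right)}{6} = - \frac{X + \left(a + X a\right)}{6} = - \frac{X + a + X a}{6} = - \frac{X}{6} - \frac{a}{6} - \frac{X a}{6}$)
$u{\left(-7,-20 \right)} N{\left(-4,p{\left(6 \right)} \right)} + 237 = \left(\left(- \frac{1}{6}\right) \left(-20\right) - - \frac{7}{6} - \left(- \frac{10}{3}\right) \left(-7\right)\right) 3 + 237 = \left(\frac{10}{3} + \frac{7}{6} - \frac{70}{3}\right) 3 + 237 = \left(- \frac{113}{6}\right) 3 + 237 = - \frac{113}{2} + 237 = \frac{361}{2}$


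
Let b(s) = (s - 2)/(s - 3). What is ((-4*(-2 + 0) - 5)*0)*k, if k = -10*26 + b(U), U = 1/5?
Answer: 0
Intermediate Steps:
U = 1/5 ≈ 0.20000
b(s) = (-2 + s)/(-3 + s)
k = -3631/14 (k = -10*26 + (-2 + 1/5)/(-3 + 1/5) = -260 - 9/5/(-14/5) = -260 - 5/14*(-9/5) = -260 + 9/14 = -3631/14 ≈ -259.36)
((-4*(-2 + 0) - 5)*0)*k = ((-4*(-2 + 0) - 5)*0)*(-3631/14) = ((-4*(-2) - 5)*0)*(-3631/14) = ((8 - 5)*0)*(-3631/14) = (3*0)*(-3631/14) = 0*(-3631/14) = 0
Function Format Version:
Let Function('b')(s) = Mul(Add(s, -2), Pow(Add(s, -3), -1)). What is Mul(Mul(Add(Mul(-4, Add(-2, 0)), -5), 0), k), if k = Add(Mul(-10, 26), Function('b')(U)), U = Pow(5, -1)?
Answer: 0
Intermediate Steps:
U = Rational(1, 5) ≈ 0.20000
Function('b')(s) = Mul(Pow(Add(-3, s), -1), Add(-2, s)) (Function('b')(s) = Mul(Add(-2, s), Pow(Add(-3, s), -1)) = Mul(Pow(Add(-3, s), -1), Add(-2, s)))
k = Rational(-3631, 14) (k = Add(Mul(-10, 26), Mul(Pow(Add(-3, Rational(1, 5)), -1), Add(-2, Rational(1, 5)))) = Add(-260, Mul(Pow(Rational(-14, 5), -1), Rational(-9, 5))) = Add(-260, Mul(Rational(-5, 14), Rational(-9, 5))) = Add(-260, Rational(9, 14)) = Rational(-3631, 14) ≈ -259.36)
Mul(Mul(Add(Mul(-4, Add(-2, 0)), -5), 0), k) = Mul(Mul(Add(Mul(-4, Add(-2, 0)), -5), 0), Rational(-3631, 14)) = Mul(Mul(Add(Mul(-4, -2), -5), 0), Rational(-3631, 14)) = Mul(Mul(Add(8, -5), 0), Rational(-3631, 14)) = Mul(Mul(3, 0), Rational(-3631, 14)) = Mul(0, Rational(-3631, 14)) = 0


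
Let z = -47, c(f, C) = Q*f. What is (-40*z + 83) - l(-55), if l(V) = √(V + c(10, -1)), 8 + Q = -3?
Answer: 1963 - I*√165 ≈ 1963.0 - 12.845*I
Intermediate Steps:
Q = -11 (Q = -8 - 3 = -11)
c(f, C) = -11*f
l(V) = √(-110 + V) (l(V) = √(V - 11*10) = √(V - 110) = √(-110 + V))
(-40*z + 83) - l(-55) = (-40*(-47) + 83) - √(-110 - 55) = (1880 + 83) - √(-165) = 1963 - I*√165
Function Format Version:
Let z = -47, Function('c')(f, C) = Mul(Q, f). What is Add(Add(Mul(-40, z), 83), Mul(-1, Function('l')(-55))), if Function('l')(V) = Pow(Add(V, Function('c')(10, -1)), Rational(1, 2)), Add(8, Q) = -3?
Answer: Add(1963, Mul(-1, I, Pow(165, Rational(1, 2)))) ≈ Add(1963.0, Mul(-12.845, I))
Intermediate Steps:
Q = -11 (Q = Add(-8, -3) = -11)
Function('c')(f, C) = Mul(-11, f)
Function('l')(V) = Pow(Add(-110, V), Rational(1, 2)) (Function('l')(V) = Pow(Add(V, Mul(-11, 10)), Rational(1, 2)) = Pow(Add(V, -110), Rational(1, 2)) = Pow(Add(-110, V), Rational(1, 2)))
Add(Add(Mul(-40, z), 83), Mul(-1, Function('l')(-55))) = Add(Add(Mul(-40, -47), 83), Mul(-1, Pow(Add(-110, -55), Rational(1, 2)))) = Add(Add(1880, 83), Mul(-1, Pow(-165, Rational(1, 2)))) = Add(1963, Mul(-1, Mul(I, Pow(165, Rational(1, 2))))) = Add(1963, Mul(-1, I, Pow(165, Rational(1, 2))))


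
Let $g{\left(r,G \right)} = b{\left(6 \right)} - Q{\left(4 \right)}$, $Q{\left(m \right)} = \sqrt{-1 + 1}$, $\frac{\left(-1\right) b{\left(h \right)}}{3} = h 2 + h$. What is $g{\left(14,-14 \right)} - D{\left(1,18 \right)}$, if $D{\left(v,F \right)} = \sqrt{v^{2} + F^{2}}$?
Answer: $-54 - 5 \sqrt{13} \approx -72.028$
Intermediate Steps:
$b{\left(h \right)} = - 9 h$ ($b{\left(h \right)} = - 3 \left(h 2 + h\right) = - 3 \left(2 h + h\right) = - 3 \cdot 3 h = - 9 h$)
$Q{\left(m \right)} = 0$ ($Q{\left(m \right)} = \sqrt{0} = 0$)
$D{\left(v,F \right)} = \sqrt{F^{2} + v^{2}}$
$g{\left(r,G \right)} = -54$ ($g{\left(r,G \right)} = \left(-9\right) 6 - 0 = -54 + 0 = -54$)
$g{\left(14,-14 \right)} - D{\left(1,18 \right)} = -54 - \sqrt{18^{2} + 1^{2}} = -54 - \sqrt{324 + 1} = -54 - \sqrt{325} = -54 - 5 \sqrt{13}$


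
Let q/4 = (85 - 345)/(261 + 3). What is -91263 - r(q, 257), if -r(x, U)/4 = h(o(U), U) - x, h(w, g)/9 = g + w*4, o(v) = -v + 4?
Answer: -3908099/33 ≈ -1.1843e+5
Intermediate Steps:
o(v) = 4 - v
h(w, g) = 9*g + 36*w (h(w, g) = 9*(g + w*4) = 9*(g + 4*w) = 9*g + 36*w)
q = -130/33 (q = 4*((85 - 345)/(261 + 3)) = 4*(-260/264) = 4*(-260*1/264) = 4*(-65/66) = -130/33 ≈ -3.9394)
r(x, U) = -576 + 4*x + 108*U (r(x, U) = -4*((9*U + 36*(4 - U)) - x) = -4*((9*U + (144 - 36*U)) - x) = -4*((144 - 27*U) - x) = -4*(144 - x - 27*U) = -576 + 4*x + 108*U)
-91263 - r(q, 257) = -91263 - (-576 + 4*(-130/33) + 108*257) = -91263 - (-576 - 520/33 + 27756) = -91263 - 1*896420/33 = -91263 - 896420/33 = -3908099/33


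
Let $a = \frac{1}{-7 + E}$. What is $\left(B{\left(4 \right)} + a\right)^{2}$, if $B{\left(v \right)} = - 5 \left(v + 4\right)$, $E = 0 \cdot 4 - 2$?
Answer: $\frac{130321}{81} \approx 1608.9$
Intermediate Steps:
$E = -2$ ($E = 0 - 2 = -2$)
$a = - \frac{1}{9}$ ($a = \frac{1}{-7 - 2} = \frac{1}{-9} = - \frac{1}{9} \approx -0.11111$)
$B{\left(v \right)} = -20 - 5 v$ ($B{\left(v \right)} = - 5 \left(4 + v\right) = -20 - 5 v$)
$\left(B{\left(4 \right)} + a\right)^{2} = \left(\left(-20 - 20\right) - \frac{1}{9}\right)^{2} = \left(-40 - \frac{1}{9}\right)^{2} = \left(- \frac{361}{9}\right)^{2} = \frac{130321}{81}$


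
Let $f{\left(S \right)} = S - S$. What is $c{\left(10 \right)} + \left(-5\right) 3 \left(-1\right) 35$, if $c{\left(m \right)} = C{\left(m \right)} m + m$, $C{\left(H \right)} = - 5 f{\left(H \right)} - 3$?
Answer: $505$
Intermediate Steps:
$f{\left(S \right)} = 0$
$C{\left(H \right)} = -3$ ($C{\left(H \right)} = \left(-5\right) 0 - 3 = 0 - 3 = -3$)
$c{\left(m \right)} = - 2 m$ ($c{\left(m \right)} = - 3 m + m = - 2 m$)
$c{\left(10 \right)} + \left(-5\right) 3 \left(-1\right) 35 = \left(-2\right) 10 + \left(-5\right) 3 \left(-1\right) 35 = -20 + \left(-15\right) \left(-1\right) 35 = -20 + 15 \cdot 35 = -20 + 525 = 505$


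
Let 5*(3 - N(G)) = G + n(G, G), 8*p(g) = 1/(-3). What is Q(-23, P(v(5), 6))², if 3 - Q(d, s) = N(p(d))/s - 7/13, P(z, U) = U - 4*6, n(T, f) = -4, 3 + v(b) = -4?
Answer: 11088300601/788486400 ≈ 14.063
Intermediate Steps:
v(b) = -7 (v(b) = -3 - 4 = -7)
P(z, U) = -24 + U (P(z, U) = U - 24 = -24 + U)
p(g) = -1/24 (p(g) = (⅛)/(-3) = (⅛)*(-⅓) = -1/24)
N(G) = 19/5 - G/5 (N(G) = 3 - (G - 4)/5 = 3 - (-4 + G)/5 = 3 + (⅘ - G/5) = 19/5 - G/5)
Q(d, s) = 46/13 - 457/(120*s) (Q(d, s) = 3 - ((19/5 - ⅕*(-1/24))/s - 7/13) = 3 - ((19/5 + 1/120)/s - 7*1/13) = 3 - (457/(120*s) - 7/13) = 3 - (-7/13 + 457/(120*s)) = 3 + (7/13 - 457/(120*s)) = 46/13 - 457/(120*s))
Q(-23, P(v(5), 6))² = ((-5941 + 5520*(-24 + 6))/(1560*(-24 + 6)))² = ((1/1560)*(-5941 + 5520*(-18))/(-18))² = ((1/1560)*(-1/18)*(-5941 - 99360))² = ((1/1560)*(-1/18)*(-105301))² = (105301/28080)² = 11088300601/788486400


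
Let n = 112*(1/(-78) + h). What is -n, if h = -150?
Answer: 655256/39 ≈ 16801.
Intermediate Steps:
n = -655256/39 (n = 112*(1/(-78) - 150) = 112*(-1/78 - 150) = 112*(-11701/78) = -655256/39 ≈ -16801.)
-n = -1*(-655256/39) = 655256/39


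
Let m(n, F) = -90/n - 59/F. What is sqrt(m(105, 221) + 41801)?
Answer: 2*sqrt(25008959794)/1547 ≈ 204.45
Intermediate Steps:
sqrt(m(105, 221) + 41801) = sqrt((-90/105 - 59/221) + 41801) = sqrt((-90*1/105 - 59*1/221) + 41801) = sqrt((-6/7 - 59/221) + 41801) = sqrt(-1739/1547 + 41801) = sqrt(64664408/1547) = 2*sqrt(25008959794)/1547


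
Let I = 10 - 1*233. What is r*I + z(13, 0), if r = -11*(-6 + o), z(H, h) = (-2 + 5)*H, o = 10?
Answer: 9851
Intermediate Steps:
z(H, h) = 3*H
I = -223 (I = 10 - 233 = -223)
r = -44 (r = -11*(-6 + 10) = -11*4 = -44)
r*I + z(13, 0) = -44*(-223) + 3*13 = 9812 + 39 = 9851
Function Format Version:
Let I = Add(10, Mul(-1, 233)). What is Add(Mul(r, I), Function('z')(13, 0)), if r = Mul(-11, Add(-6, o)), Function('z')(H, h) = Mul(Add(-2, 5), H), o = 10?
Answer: 9851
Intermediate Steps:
Function('z')(H, h) = Mul(3, H)
I = -223 (I = Add(10, -233) = -223)
r = -44 (r = Mul(-11, Add(-6, 10)) = Mul(-11, 4) = -44)
Add(Mul(r, I), Function('z')(13, 0)) = Add(Mul(-44, -223), Mul(3, 13)) = Add(9812, 39) = 9851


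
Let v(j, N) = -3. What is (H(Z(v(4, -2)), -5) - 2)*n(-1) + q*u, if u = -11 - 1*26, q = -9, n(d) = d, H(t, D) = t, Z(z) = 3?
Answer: 332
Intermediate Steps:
u = -37 (u = -11 - 26 = -37)
(H(Z(v(4, -2)), -5) - 2)*n(-1) + q*u = (3 - 2)*(-1) - 9*(-37) = 1*(-1) + 333 = -1 + 333 = 332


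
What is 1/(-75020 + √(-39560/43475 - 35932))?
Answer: -14824975/1112176725333 - I*√679159172285/24467887957326 ≈ -1.333e-5 - 3.3681e-8*I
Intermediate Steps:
1/(-75020 + √(-39560/43475 - 35932)) = 1/(-75020 + √(-39560*1/43475 - 35932)) = 1/(-75020 + √(-7912/8695 - 35932)) = 1/(-75020 + √(-312436652/8695)) = 1/(-75020 + 2*I*√679159172285/8695)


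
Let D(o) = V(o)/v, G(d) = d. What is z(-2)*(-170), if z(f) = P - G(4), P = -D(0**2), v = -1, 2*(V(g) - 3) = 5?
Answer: -255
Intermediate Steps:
V(g) = 11/2 (V(g) = 3 + (1/2)*5 = 3 + 5/2 = 11/2)
D(o) = -11/2 (D(o) = (11/2)/(-1) = (11/2)*(-1) = -11/2)
P = 11/2 (P = -1*(-11/2) = 11/2 ≈ 5.5000)
z(f) = 3/2 (z(f) = 11/2 - 1*4 = 11/2 - 4 = 3/2)
z(-2)*(-170) = (3/2)*(-170) = -255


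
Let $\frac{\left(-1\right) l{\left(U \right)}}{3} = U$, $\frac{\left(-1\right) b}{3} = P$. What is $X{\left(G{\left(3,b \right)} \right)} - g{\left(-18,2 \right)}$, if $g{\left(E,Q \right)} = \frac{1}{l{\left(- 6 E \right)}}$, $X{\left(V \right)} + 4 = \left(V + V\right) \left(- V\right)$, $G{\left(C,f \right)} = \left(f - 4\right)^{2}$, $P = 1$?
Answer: $- \frac{1557143}{324} \approx -4806.0$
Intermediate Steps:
$b = -3$ ($b = \left(-3\right) 1 = -3$)
$G{\left(C,f \right)} = \left(-4 + f\right)^{2}$
$l{\left(U \right)} = - 3 U$
$X{\left(V \right)} = -4 - 2 V^{2}$ ($X{\left(V \right)} = -4 + \left(V + V\right) \left(- V\right) = -4 + 2 V \left(- V\right) = -4 - 2 V^{2}$)
$g{\left(E,Q \right)} = \frac{1}{18 E}$ ($g{\left(E,Q \right)} = \frac{1}{\left(-3\right) \left(- 6 E\right)} = \frac{1}{18 E}$)
$X{\left(G{\left(3,b \right)} \right)} - g{\left(-18,2 \right)} = \left(-4 - 2 \left(\left(-4 - 3\right)^{2}\right)^{2}\right) - \frac{1}{18 \left(-18\right)} = \left(-4 - 2 \left(\left(-7\right)^{2}\right)^{2}\right) - \frac{1}{18} \left(- \frac{1}{18}\right) = \left(-4 - 2 \cdot 49^{2}\right) - - \frac{1}{324} = \left(-4 - 4802\right) + \frac{1}{324} = -4806 + \frac{1}{324} = - \frac{1557143}{324}$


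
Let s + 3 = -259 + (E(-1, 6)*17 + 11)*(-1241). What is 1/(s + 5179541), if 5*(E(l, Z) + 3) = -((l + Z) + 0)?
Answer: 1/5250016 ≈ 1.9048e-7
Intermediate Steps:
E(l, Z) = -3 - Z/5 - l/5 (E(l, Z) = -3 + (-((l + Z) + 0))/5 = -3 + (-((Z + l) + 0))/5 = -3 + (-(Z + l))/5 = -3 + (-Z - l)/5 = -3 + (-Z/5 - l/5) = -3 - Z/5 - l/5)
s = 70475 (s = -3 + (-259 + ((-3 - ⅕*6 - ⅕*(-1))*17 + 11)*(-1241)) = -3 + (-259 + ((-3 - 6/5 + ⅕)*17 + 11)*(-1241)) = -3 + (-259 + (-4*17 + 11)*(-1241)) = -3 + (-259 + (-68 + 11)*(-1241)) = -3 + (-259 - 57*(-1241)) = -3 + (-259 + 70737) = -3 + 70478 = 70475)
1/(s + 5179541) = 1/(70475 + 5179541) = 1/5250016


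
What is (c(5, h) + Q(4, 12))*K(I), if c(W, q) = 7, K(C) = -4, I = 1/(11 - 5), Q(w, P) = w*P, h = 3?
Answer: -220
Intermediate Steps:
Q(w, P) = P*w
I = 1/6 ≈ 0.16667
(c(5, h) + Q(4, 12))*K(I) = (7 + 12*4)*(-4) = (7 + 48)*(-4) = 55*(-4) = -220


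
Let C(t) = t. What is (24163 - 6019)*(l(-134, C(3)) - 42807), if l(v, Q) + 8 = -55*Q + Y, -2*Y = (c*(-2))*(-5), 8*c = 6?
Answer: -779897160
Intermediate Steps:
c = ¾ (c = (⅛)*6 = ¾ ≈ 0.75000)
Y = -15/4 (Y = -(¾)*(-2)*(-5)/2 = -(-3)*(-5)/4 = -½*15/2 = -15/4 ≈ -3.7500)
l(v, Q) = -47/4 - 55*Q (l(v, Q) = -8 + (-55*Q - 15/4) = -8 + (-15/4 - 55*Q) = -47/4 - 55*Q)
(24163 - 6019)*(l(-134, C(3)) - 42807) = (24163 - 6019)*((-47/4 - 55*3) - 42807) = 18144*((-47/4 - 165) - 42807) = 18144*(-707/4 - 42807) = 18144*(-171935/4) = -779897160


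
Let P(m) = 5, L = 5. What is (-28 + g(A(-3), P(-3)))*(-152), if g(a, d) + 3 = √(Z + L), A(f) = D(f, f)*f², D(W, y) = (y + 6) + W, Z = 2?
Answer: 4712 - 152*√7 ≈ 4309.8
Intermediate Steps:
D(W, y) = 6 + W + y (D(W, y) = (6 + y) + W = 6 + W + y)
A(f) = f²*(6 + 2*f) (A(f) = (6 + f + f)*f² = (6 + 2*f)*f² = f²*(6 + 2*f))
g(a, d) = -3 + √7 (g(a, d) = -3 + √(2 + 5) = -3 + √7)
(-28 + g(A(-3), P(-3)))*(-152) = (-28 + (-3 + √7))*(-152) = (-31 + √7)*(-152) = 4712 - 152*√7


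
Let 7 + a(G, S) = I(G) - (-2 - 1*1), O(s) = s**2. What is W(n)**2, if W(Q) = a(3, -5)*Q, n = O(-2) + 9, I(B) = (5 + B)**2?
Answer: 608400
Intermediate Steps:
a(G, S) = -4 + (5 + G)**2 (a(G, S) = -7 + ((5 + G)**2 - (-2 - 1*1)) = -7 + ((5 + G)**2 - (-2 - 1)) = -7 + ((5 + G)**2 - 1*(-3)) = -7 + ((5 + G)**2 + 3) = -7 + (3 + (5 + G)**2) = -4 + (5 + G)**2)
n = 13 (n = (-2)**2 + 9 = 4 + 9 = 13)
W(Q) = 60*Q (W(Q) = (-4 + (5 + 3)**2)*Q = (-4 + 8**2)*Q = (-4 + 64)*Q = 60*Q)
W(n)**2 = (60*13)**2 = 780**2 = 608400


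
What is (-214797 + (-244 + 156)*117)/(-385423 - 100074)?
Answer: 225093/485497 ≈ 0.46363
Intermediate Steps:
(-214797 + (-244 + 156)*117)/(-385423 - 100074) = (-214797 - 88*117)/(-485497) = (-214797 - 10296)*(-1/485497) = -225093*(-1/485497) = 225093/485497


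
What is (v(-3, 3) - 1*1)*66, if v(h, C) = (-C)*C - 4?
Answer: -924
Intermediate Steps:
v(h, C) = -4 - C**2 (v(h, C) = -C**2 - 4 = -4 - C**2)
(v(-3, 3) - 1*1)*66 = ((-4 - 1*3**2) - 1*1)*66 = ((-4 - 1*9) - 1)*66 = ((-4 - 9) - 1)*66 = (-13 - 1)*66 = -14*66 = -924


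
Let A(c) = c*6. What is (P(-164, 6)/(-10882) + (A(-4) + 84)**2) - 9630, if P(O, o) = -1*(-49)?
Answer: -65618509/10882 ≈ -6030.0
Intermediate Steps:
A(c) = 6*c
P(O, o) = 49
(P(-164, 6)/(-10882) + (A(-4) + 84)**2) - 9630 = (49/(-10882) + (6*(-4) + 84)**2) - 9630 = (49*(-1/10882) + (-24 + 84)**2) - 9630 = (-49/10882 + 60**2) - 9630 = (-49/10882 + 3600) - 9630 = 39175151/10882 - 9630 = -65618509/10882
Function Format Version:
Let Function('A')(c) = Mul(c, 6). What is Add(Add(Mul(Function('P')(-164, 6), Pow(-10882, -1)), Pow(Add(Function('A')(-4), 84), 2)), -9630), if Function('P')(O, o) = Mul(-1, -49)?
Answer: Rational(-65618509, 10882) ≈ -6030.0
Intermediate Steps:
Function('A')(c) = Mul(6, c)
Function('P')(O, o) = 49
Add(Add(Mul(Function('P')(-164, 6), Pow(-10882, -1)), Pow(Add(Function('A')(-4), 84), 2)), -9630) = Add(Add(Mul(49, Pow(-10882, -1)), Pow(Add(Mul(6, -4), 84), 2)), -9630) = Add(Add(Mul(49, Rational(-1, 10882)), Pow(Add(-24, 84), 2)), -9630) = Add(Add(Rational(-49, 10882), Pow(60, 2)), -9630) = Add(Add(Rational(-49, 10882), 3600), -9630) = Add(Rational(39175151, 10882), -9630) = Rational(-65618509, 10882)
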